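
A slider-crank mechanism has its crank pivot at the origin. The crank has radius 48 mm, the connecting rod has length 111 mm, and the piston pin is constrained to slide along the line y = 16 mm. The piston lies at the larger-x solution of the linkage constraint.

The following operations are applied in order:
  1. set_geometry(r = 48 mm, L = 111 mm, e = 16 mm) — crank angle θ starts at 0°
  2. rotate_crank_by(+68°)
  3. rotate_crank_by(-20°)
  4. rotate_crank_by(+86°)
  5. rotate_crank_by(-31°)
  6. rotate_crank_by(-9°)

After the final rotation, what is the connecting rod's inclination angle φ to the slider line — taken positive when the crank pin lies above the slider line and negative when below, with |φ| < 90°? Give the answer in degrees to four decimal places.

16.6925

set_geometry: r = 48 mm, L = 111 mm, e = 16 mm; θ ← 0°
rotate_crank_by(+68°): θ ← 0° +68° = 68°
rotate_crank_by(-20°): θ ← 68° -20° = 48°
rotate_crank_by(+86°): θ ← 48° +86° = 134°
rotate_crank_by(-31°): θ ← 134° -31° = 103°
rotate_crank_by(-9°): θ ← 103° -9° = 94°
crank pin P = (r cos θ, r sin θ) = (-3.348311, 47.883074)
h = r sin θ − e = 47.883074 − 16 = 31.883074
sin φ = h / L = 31.883074 / 111 = 0.28723490
φ = arcsin(0.28723490) = 16.692486°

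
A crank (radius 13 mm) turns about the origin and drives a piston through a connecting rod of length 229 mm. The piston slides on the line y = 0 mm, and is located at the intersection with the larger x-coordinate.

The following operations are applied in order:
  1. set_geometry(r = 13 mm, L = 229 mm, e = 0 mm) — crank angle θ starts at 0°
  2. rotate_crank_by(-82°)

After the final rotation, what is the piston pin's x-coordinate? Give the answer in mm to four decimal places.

230.4471

set_geometry: r = 13 mm, L = 229 mm, e = 0 mm; θ ← 0°
rotate_crank_by(-82°): θ ← 0° -82° = -82°
crank pin P = (r cos θ, r sin θ) = (1.809250, -12.873485)
h = r sin θ − e = -12.873485 − 0 = -12.873485
x = r cos θ + √(L² − h²) = 1.809250 + √(52441.0 − 165.7266) = 1.809250 + 228.637865 = 230.447115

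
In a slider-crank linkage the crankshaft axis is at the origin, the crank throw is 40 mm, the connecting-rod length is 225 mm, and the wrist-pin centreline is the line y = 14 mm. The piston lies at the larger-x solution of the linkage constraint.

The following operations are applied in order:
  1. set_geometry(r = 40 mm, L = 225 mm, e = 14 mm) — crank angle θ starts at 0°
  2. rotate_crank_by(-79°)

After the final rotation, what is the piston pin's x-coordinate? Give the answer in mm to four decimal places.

set_geometry: r = 40 mm, L = 225 mm, e = 14 mm; θ ← 0°
rotate_crank_by(-79°): θ ← 0° -79° = -79°
crank pin P = (r cos θ, r sin θ) = (7.632360, -39.265087)
h = r sin θ − e = -39.265087 − 14 = -53.265087
x = r cos θ + √(L² − h²) = 7.632360 + √(50625.0 − 2837.1695) = 7.632360 + 218.604278 = 226.236638

226.2366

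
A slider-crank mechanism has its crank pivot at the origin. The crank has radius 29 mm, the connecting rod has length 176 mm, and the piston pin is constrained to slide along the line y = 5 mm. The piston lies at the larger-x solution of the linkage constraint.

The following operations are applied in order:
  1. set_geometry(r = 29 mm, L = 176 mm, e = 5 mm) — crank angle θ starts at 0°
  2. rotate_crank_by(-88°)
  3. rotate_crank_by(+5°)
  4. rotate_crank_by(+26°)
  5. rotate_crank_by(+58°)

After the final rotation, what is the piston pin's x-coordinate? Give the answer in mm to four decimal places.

204.9382

set_geometry: r = 29 mm, L = 176 mm, e = 5 mm; θ ← 0°
rotate_crank_by(-88°): θ ← 0° -88° = -88°
rotate_crank_by(+5°): θ ← -88° +5° = -83°
rotate_crank_by(+26°): θ ← -83° +26° = -57°
rotate_crank_by(+58°): θ ← -57° +58° = 1°
crank pin P = (r cos θ, r sin θ) = (28.995583, 0.506120)
h = r sin θ − e = 0.506120 − 5 = -4.493880
x = r cos θ + √(L² − h²) = 28.995583 + √(30976.0 − 20.1950) = 28.995583 + 175.942619 = 204.938202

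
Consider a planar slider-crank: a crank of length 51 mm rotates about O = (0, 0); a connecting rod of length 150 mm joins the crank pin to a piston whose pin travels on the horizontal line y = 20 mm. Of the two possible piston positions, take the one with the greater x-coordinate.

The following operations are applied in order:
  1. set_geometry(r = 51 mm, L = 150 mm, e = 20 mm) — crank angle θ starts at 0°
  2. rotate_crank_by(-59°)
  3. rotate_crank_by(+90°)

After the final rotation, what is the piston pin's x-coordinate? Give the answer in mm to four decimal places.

193.5846

set_geometry: r = 51 mm, L = 150 mm, e = 20 mm; θ ← 0°
rotate_crank_by(-59°): θ ← 0° -59° = -59°
rotate_crank_by(+90°): θ ← -59° +90° = 31°
crank pin P = (r cos θ, r sin θ) = (43.715532, 26.266942)
h = r sin θ − e = 26.266942 − 20 = 6.266942
x = r cos θ + √(L² − h²) = 43.715532 + √(22500.0 − 39.2746) = 43.715532 + 149.869028 = 193.584560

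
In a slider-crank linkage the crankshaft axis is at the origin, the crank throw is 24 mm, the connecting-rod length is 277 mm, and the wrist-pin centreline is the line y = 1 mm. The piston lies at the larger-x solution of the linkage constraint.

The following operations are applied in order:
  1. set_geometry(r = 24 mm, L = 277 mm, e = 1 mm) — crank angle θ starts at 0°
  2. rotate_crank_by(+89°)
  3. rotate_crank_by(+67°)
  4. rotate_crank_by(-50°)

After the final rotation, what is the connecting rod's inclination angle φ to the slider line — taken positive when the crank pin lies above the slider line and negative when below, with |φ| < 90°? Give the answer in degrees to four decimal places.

4.5699

set_geometry: r = 24 mm, L = 277 mm, e = 1 mm; θ ← 0°
rotate_crank_by(+89°): θ ← 0° +89° = 89°
rotate_crank_by(+67°): θ ← 89° +67° = 156°
rotate_crank_by(-50°): θ ← 156° -50° = 106°
crank pin P = (r cos θ, r sin θ) = (-6.615297, 23.070281)
h = r sin θ − e = 23.070281 − 1 = 22.070281
sin φ = h / L = 22.070281 / 277 = 0.07967610
φ = arcsin(0.07967610) = 4.569948°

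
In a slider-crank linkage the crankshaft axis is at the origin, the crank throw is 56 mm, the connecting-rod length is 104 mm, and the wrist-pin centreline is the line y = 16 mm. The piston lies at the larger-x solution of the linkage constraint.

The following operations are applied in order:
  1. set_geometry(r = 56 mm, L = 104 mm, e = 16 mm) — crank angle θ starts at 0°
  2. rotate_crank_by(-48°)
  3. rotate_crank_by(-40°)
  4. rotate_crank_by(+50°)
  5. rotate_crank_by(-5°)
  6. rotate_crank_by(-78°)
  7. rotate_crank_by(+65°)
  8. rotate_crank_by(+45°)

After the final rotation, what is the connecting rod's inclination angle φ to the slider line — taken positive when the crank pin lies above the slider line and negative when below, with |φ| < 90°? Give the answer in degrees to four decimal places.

-14.8678

set_geometry: r = 56 mm, L = 104 mm, e = 16 mm; θ ← 0°
rotate_crank_by(-48°): θ ← 0° -48° = -48°
rotate_crank_by(-40°): θ ← -48° -40° = -88°
rotate_crank_by(+50°): θ ← -88° +50° = -38°
rotate_crank_by(-5°): θ ← -38° -5° = -43°
rotate_crank_by(-78°): θ ← -43° -78° = -121°
rotate_crank_by(+65°): θ ← -121° +65° = -56°
rotate_crank_by(+45°): θ ← -56° +45° = -11°
crank pin P = (r cos θ, r sin θ) = (54.971122, -10.685304)
h = r sin θ − e = -10.685304 − 16 = -26.685304
sin φ = h / L = -26.685304 / 104 = -0.25658946
φ = arcsin(-0.25658946) = -14.867788°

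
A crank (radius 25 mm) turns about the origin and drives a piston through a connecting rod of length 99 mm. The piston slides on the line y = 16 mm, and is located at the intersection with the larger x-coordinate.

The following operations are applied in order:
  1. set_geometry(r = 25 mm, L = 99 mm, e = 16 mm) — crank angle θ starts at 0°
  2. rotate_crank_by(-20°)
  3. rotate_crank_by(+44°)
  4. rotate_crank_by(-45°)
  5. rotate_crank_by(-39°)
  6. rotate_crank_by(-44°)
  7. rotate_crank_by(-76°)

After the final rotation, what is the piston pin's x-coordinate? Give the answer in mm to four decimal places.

72.6985

set_geometry: r = 25 mm, L = 99 mm, e = 16 mm; θ ← 0°
rotate_crank_by(-20°): θ ← 0° -20° = -20°
rotate_crank_by(+44°): θ ← -20° +44° = 24°
rotate_crank_by(-45°): θ ← 24° -45° = -21°
rotate_crank_by(-39°): θ ← -21° -39° = -60°
rotate_crank_by(-44°): θ ← -60° -44° = -104°
rotate_crank_by(-76°): θ ← -104° -76° = -180°
crank pin P = (r cos θ, r sin θ) = (-25.000000, -0.000000)
h = r sin θ − e = -0.000000 − 16 = -16.000000
x = r cos θ + √(L² − h²) = -25.000000 + √(9801.0 − 256.0000) = -25.000000 + 97.698516 = 72.698516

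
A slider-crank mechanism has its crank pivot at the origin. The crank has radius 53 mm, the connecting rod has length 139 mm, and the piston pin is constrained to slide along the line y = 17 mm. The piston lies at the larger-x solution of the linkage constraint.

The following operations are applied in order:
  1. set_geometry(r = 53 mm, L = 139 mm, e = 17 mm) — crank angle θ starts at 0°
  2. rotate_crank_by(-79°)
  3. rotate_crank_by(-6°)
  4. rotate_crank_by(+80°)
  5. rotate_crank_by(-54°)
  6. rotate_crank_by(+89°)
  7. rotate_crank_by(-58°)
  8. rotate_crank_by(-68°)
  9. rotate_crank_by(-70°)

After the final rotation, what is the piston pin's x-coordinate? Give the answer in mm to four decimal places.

set_geometry: r = 53 mm, L = 139 mm, e = 17 mm; θ ← 0°
rotate_crank_by(-79°): θ ← 0° -79° = -79°
rotate_crank_by(-6°): θ ← -79° -6° = -85°
rotate_crank_by(+80°): θ ← -85° +80° = -5°
rotate_crank_by(-54°): θ ← -5° -54° = -59°
rotate_crank_by(+89°): θ ← -59° +89° = 30°
rotate_crank_by(-58°): θ ← 30° -58° = -28°
rotate_crank_by(-68°): θ ← -28° -68° = -96°
rotate_crank_by(-70°): θ ← -96° -70° = -166°
crank pin P = (r cos θ, r sin θ) = (-51.425673, -12.821860)
h = r sin θ − e = -12.821860 − 17 = -29.821860
x = r cos θ + √(L² − h²) = -51.425673 + √(19321.0 − 889.3434) = -51.425673 + 135.763237 = 84.337564

84.3376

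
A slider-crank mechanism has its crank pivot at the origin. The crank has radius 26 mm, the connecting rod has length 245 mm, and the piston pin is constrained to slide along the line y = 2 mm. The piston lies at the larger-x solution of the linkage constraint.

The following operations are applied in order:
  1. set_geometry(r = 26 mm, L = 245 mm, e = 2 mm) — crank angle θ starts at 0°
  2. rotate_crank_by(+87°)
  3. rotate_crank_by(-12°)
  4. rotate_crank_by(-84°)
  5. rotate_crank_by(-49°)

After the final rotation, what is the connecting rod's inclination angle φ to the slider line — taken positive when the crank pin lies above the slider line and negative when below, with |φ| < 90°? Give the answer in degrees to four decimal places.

set_geometry: r = 26 mm, L = 245 mm, e = 2 mm; θ ← 0°
rotate_crank_by(+87°): θ ← 0° +87° = 87°
rotate_crank_by(-12°): θ ← 87° -12° = 75°
rotate_crank_by(-84°): θ ← 75° -84° = -9°
rotate_crank_by(-49°): θ ← -9° -49° = -58°
crank pin P = (r cos θ, r sin θ) = (13.777901, -22.049251)
h = r sin θ − e = -22.049251 − 2 = -24.049251
sin φ = h / L = -24.049251 / 245 = -0.09816021
φ = arcsin(-0.09816021) = -5.633237°

-5.6332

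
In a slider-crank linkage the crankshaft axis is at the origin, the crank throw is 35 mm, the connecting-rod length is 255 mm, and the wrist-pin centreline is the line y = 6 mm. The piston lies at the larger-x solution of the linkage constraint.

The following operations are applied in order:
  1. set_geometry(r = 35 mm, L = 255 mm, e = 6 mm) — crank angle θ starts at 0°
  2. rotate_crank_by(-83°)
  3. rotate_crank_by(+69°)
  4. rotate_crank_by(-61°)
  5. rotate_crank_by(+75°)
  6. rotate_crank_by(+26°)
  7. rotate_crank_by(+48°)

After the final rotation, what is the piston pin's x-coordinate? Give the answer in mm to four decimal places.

set_geometry: r = 35 mm, L = 255 mm, e = 6 mm; θ ← 0°
rotate_crank_by(-83°): θ ← 0° -83° = -83°
rotate_crank_by(+69°): θ ← -83° +69° = -14°
rotate_crank_by(-61°): θ ← -14° -61° = -75°
rotate_crank_by(+75°): θ ← -75° +75° = 0°
rotate_crank_by(+26°): θ ← 0° +26° = 26°
rotate_crank_by(+48°): θ ← 26° +48° = 74°
crank pin P = (r cos θ, r sin θ) = (9.647307, 33.644159)
h = r sin θ − e = 33.644159 − 6 = 27.644159
x = r cos θ + √(L² − h²) = 9.647307 + √(65025.0 − 764.1995) = 9.647307 + 253.497141 = 263.144448

263.1444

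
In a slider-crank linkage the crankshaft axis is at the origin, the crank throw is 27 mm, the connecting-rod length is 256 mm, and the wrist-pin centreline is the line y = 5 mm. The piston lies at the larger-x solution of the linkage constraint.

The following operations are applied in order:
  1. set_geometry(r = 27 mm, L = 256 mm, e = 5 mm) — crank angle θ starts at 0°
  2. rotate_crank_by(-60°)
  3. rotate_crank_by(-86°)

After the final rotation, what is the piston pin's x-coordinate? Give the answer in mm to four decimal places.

232.8258

set_geometry: r = 27 mm, L = 256 mm, e = 5 mm; θ ← 0°
rotate_crank_by(-60°): θ ← 0° -60° = -60°
rotate_crank_by(-86°): θ ← -60° -86° = -146°
crank pin P = (r cos θ, r sin θ) = (-22.384014, -15.098208)
h = r sin θ − e = -15.098208 − 5 = -20.098208
x = r cos θ + √(L² − h²) = -22.384014 + √(65536.0 − 403.9380) = -22.384014 + 255.209839 = 232.825825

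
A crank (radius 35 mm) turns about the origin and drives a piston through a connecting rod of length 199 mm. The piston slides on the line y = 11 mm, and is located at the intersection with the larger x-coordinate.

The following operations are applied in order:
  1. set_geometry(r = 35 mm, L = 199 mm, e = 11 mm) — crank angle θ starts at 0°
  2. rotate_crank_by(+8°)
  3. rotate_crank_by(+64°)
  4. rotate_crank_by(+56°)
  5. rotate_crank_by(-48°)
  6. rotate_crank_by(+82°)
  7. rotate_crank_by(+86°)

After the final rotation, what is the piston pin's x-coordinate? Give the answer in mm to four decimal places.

181.0871

set_geometry: r = 35 mm, L = 199 mm, e = 11 mm; θ ← 0°
rotate_crank_by(+8°): θ ← 0° +8° = 8°
rotate_crank_by(+64°): θ ← 8° +64° = 72°
rotate_crank_by(+56°): θ ← 72° +56° = 128°
rotate_crank_by(-48°): θ ← 128° -48° = 80°
rotate_crank_by(+82°): θ ← 80° +82° = 162°
rotate_crank_by(+86°): θ ← 162° +86° = 248°
crank pin P = (r cos θ, r sin θ) = (-13.111231, -32.451435)
h = r sin θ − e = -32.451435 − 11 = -43.451435
x = r cos θ + √(L² − h²) = -13.111231 + √(39601.0 − 1888.0272) = -13.111231 + 194.198282 = 181.087051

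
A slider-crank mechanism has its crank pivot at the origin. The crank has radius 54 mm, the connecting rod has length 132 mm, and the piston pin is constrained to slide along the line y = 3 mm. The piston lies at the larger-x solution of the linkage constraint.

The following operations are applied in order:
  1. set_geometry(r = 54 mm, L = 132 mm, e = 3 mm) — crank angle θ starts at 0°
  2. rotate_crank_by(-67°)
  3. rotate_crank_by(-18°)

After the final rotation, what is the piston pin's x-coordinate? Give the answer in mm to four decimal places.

set_geometry: r = 54 mm, L = 132 mm, e = 3 mm; θ ← 0°
rotate_crank_by(-67°): θ ← 0° -67° = -67°
rotate_crank_by(-18°): θ ← -67° -18° = -85°
crank pin P = (r cos θ, r sin θ) = (4.706410, -53.794514)
h = r sin θ − e = -53.794514 − 3 = -56.794514
x = r cos θ + √(L² − h²) = 4.706410 + √(17424.0 − 3225.6168) = 4.706410 + 119.156969 = 123.863379

123.8634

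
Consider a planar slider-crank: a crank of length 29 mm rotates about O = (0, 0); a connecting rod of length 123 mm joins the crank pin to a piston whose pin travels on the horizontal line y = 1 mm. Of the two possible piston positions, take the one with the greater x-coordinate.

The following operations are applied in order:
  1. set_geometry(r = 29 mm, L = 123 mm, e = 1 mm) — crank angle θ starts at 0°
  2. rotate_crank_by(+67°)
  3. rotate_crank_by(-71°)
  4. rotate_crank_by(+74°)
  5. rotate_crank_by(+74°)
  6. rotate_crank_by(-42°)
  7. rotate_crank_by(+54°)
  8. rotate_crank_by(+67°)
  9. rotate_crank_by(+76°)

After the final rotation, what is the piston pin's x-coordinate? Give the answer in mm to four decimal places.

134.2008

set_geometry: r = 29 mm, L = 123 mm, e = 1 mm; θ ← 0°
rotate_crank_by(+67°): θ ← 0° +67° = 67°
rotate_crank_by(-71°): θ ← 67° -71° = -4°
rotate_crank_by(+74°): θ ← -4° +74° = 70°
rotate_crank_by(+74°): θ ← 70° +74° = 144°
rotate_crank_by(-42°): θ ← 144° -42° = 102°
rotate_crank_by(+54°): θ ← 102° +54° = 156°
rotate_crank_by(+67°): θ ← 156° +67° = 223°
rotate_crank_by(+76°): θ ← 223° +76° = 299°
crank pin P = (r cos θ, r sin θ) = (14.059479, -25.363972)
h = r sin θ − e = -25.363972 − 1 = -26.363972
x = r cos θ + √(L² − h²) = 14.059479 + √(15129.0 − 695.0590) = 14.059479 + 120.141338 = 134.200817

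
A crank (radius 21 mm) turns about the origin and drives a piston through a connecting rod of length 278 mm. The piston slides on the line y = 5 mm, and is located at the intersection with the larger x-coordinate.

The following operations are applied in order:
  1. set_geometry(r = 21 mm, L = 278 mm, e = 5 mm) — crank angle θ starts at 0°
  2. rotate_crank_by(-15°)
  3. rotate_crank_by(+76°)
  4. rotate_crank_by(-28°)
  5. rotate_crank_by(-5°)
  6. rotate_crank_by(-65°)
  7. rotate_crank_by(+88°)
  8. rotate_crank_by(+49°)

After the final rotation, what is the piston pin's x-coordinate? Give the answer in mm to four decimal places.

set_geometry: r = 21 mm, L = 278 mm, e = 5 mm; θ ← 0°
rotate_crank_by(-15°): θ ← 0° -15° = -15°
rotate_crank_by(+76°): θ ← -15° +76° = 61°
rotate_crank_by(-28°): θ ← 61° -28° = 33°
rotate_crank_by(-5°): θ ← 33° -5° = 28°
rotate_crank_by(-65°): θ ← 28° -65° = -37°
rotate_crank_by(+88°): θ ← -37° +88° = 51°
rotate_crank_by(+49°): θ ← 51° +49° = 100°
crank pin P = (r cos θ, r sin θ) = (-3.646612, 20.680963)
h = r sin θ − e = 20.680963 − 5 = 15.680963
x = r cos θ + √(L² − h²) = -3.646612 + √(77284.0 − 245.8926) = -3.646612 + 277.557395 = 273.910783

273.9108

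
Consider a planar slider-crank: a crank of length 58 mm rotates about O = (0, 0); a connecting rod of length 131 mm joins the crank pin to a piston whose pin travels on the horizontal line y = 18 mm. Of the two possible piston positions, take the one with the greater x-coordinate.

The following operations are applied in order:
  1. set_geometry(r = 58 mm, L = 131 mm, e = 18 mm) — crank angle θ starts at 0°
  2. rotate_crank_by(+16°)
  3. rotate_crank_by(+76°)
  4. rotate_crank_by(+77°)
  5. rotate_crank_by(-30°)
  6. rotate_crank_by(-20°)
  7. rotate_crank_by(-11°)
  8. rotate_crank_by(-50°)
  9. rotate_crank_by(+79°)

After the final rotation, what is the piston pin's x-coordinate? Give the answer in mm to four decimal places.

set_geometry: r = 58 mm, L = 131 mm, e = 18 mm; θ ← 0°
rotate_crank_by(+16°): θ ← 0° +16° = 16°
rotate_crank_by(+76°): θ ← 16° +76° = 92°
rotate_crank_by(+77°): θ ← 92° +77° = 169°
rotate_crank_by(-30°): θ ← 169° -30° = 139°
rotate_crank_by(-20°): θ ← 139° -20° = 119°
rotate_crank_by(-11°): θ ← 119° -11° = 108°
rotate_crank_by(-50°): θ ← 108° -50° = 58°
rotate_crank_by(+79°): θ ← 58° +79° = 137°
crank pin P = (r cos θ, r sin θ) = (-42.418515, 39.555905)
h = r sin θ − e = 39.555905 − 18 = 21.555905
x = r cos θ + √(L² − h²) = -42.418515 + √(17161.0 − 464.6570) = -42.418515 + 129.214330 = 86.795815

86.7958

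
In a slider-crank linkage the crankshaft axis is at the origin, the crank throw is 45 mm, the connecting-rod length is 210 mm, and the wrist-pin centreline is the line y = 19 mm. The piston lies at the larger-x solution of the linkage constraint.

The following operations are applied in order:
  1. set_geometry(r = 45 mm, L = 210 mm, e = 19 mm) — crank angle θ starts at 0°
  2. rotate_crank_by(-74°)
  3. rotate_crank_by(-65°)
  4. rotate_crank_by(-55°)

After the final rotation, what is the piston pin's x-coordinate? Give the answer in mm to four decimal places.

set_geometry: r = 45 mm, L = 210 mm, e = 19 mm; θ ← 0°
rotate_crank_by(-74°): θ ← 0° -74° = -74°
rotate_crank_by(-65°): θ ← -74° -65° = -139°
rotate_crank_by(-55°): θ ← -139° -55° = -194°
crank pin P = (r cos θ, r sin θ) = (-43.663308, 10.886485)
h = r sin θ − e = 10.886485 − 19 = -8.113515
x = r cos θ + √(L² − h²) = -43.663308 + √(44100.0 − 65.8291) = -43.663308 + 209.843205 = 166.179898

166.1799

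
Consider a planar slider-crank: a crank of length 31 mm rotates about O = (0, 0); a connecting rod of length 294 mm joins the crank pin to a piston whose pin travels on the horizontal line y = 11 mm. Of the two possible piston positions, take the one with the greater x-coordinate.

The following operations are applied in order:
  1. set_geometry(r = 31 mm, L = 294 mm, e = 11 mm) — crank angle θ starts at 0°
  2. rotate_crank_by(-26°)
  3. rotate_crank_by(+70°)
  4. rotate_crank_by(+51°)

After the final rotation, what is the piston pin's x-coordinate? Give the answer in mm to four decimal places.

290.6251

set_geometry: r = 31 mm, L = 294 mm, e = 11 mm; θ ← 0°
rotate_crank_by(-26°): θ ← 0° -26° = -26°
rotate_crank_by(+70°): θ ← -26° +70° = 44°
rotate_crank_by(+51°): θ ← 44° +51° = 95°
crank pin P = (r cos θ, r sin θ) = (-2.701828, 30.882036)
h = r sin θ − e = 30.882036 − 11 = 19.882036
x = r cos θ + √(L² − h²) = -2.701828 + √(86436.0 − 395.2953) = -2.701828 + 293.326959 = 290.625131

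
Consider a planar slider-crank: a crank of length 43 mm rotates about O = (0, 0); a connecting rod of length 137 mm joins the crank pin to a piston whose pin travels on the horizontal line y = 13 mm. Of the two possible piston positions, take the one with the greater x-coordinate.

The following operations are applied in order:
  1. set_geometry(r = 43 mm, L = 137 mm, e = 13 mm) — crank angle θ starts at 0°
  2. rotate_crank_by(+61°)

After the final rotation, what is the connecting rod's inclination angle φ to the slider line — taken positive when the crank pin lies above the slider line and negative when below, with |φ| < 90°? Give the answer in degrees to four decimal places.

10.3479

set_geometry: r = 43 mm, L = 137 mm, e = 13 mm; θ ← 0°
rotate_crank_by(+61°): θ ← 0° +61° = 61°
crank pin P = (r cos θ, r sin θ) = (20.846814, 37.608647)
h = r sin θ − e = 37.608647 − 13 = 24.608647
sin φ = h / L = 24.608647 / 137 = 0.17962516
φ = arcsin(0.17962516) = 10.347927°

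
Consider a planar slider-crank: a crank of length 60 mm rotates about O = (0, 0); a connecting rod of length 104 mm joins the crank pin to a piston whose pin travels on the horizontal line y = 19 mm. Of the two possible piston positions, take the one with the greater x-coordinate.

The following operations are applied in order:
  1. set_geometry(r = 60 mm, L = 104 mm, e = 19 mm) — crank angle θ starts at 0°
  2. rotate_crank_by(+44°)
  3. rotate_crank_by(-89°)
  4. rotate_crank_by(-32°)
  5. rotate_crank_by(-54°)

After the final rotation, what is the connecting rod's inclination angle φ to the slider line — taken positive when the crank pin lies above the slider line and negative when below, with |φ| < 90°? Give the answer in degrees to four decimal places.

set_geometry: r = 60 mm, L = 104 mm, e = 19 mm; θ ← 0°
rotate_crank_by(+44°): θ ← 0° +44° = 44°
rotate_crank_by(-89°): θ ← 44° -89° = -45°
rotate_crank_by(-32°): θ ← -45° -32° = -77°
rotate_crank_by(-54°): θ ← -77° -54° = -131°
crank pin P = (r cos θ, r sin θ) = (-39.363542, -45.282575)
h = r sin θ − e = -45.282575 − 19 = -64.282575
sin φ = h / L = -64.282575 / 104 = -0.61810168
φ = arcsin(-0.61810168) = -38.177641°

-38.1776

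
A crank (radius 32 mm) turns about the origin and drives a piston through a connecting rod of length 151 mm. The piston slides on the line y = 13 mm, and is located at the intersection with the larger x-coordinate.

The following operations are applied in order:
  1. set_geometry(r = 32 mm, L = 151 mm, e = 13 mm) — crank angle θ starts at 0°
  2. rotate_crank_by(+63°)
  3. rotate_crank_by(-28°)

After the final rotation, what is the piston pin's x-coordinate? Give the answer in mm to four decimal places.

set_geometry: r = 32 mm, L = 151 mm, e = 13 mm; θ ← 0°
rotate_crank_by(+63°): θ ← 0° +63° = 63°
rotate_crank_by(-28°): θ ← 63° -28° = 35°
crank pin P = (r cos θ, r sin θ) = (26.212865, 18.354446)
h = r sin θ − e = 18.354446 − 13 = 5.354446
x = r cos θ + √(L² − h²) = 26.212865 + √(22801.0 − 28.6701) = 26.212865 + 150.905036 = 177.117901

177.1179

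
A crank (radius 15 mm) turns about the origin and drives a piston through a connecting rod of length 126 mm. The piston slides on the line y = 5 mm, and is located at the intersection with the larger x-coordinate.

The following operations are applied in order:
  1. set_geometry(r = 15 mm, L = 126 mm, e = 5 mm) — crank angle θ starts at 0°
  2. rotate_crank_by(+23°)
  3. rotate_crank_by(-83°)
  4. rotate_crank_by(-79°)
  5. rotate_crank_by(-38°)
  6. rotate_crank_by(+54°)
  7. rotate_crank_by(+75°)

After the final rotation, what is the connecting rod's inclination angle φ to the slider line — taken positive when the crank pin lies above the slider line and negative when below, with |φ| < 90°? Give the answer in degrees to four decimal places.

set_geometry: r = 15 mm, L = 126 mm, e = 5 mm; θ ← 0°
rotate_crank_by(+23°): θ ← 0° +23° = 23°
rotate_crank_by(-83°): θ ← 23° -83° = -60°
rotate_crank_by(-79°): θ ← -60° -79° = -139°
rotate_crank_by(-38°): θ ← -139° -38° = -177°
rotate_crank_by(+54°): θ ← -177° +54° = -123°
rotate_crank_by(+75°): θ ← -123° +75° = -48°
crank pin P = (r cos θ, r sin θ) = (10.036959, -11.147172)
h = r sin θ − e = -11.147172 − 5 = -16.147172
sin φ = h / L = -16.147172 / 126 = -0.12815216
φ = arcsin(-0.12815216) = -7.362826°

-7.3628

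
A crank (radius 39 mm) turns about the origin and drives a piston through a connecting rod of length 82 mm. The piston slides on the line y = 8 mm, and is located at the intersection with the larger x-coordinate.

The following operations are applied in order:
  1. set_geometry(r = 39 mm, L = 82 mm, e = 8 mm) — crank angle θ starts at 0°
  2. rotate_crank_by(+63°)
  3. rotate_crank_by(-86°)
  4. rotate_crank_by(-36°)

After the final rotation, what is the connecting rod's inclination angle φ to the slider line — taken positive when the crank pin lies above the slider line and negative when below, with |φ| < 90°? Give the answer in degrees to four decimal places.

-30.3472

set_geometry: r = 39 mm, L = 82 mm, e = 8 mm; θ ← 0°
rotate_crank_by(+63°): θ ← 0° +63° = 63°
rotate_crank_by(-86°): θ ← 63° -86° = -23°
rotate_crank_by(-36°): θ ← -23° -36° = -59°
crank pin P = (r cos θ, r sin θ) = (20.086485, -33.429525)
h = r sin θ − e = -33.429525 − 8 = -41.429525
sin φ = h / L = -41.429525 / 82 = -0.50523811
φ = arcsin(-0.50523811) = -30.347160°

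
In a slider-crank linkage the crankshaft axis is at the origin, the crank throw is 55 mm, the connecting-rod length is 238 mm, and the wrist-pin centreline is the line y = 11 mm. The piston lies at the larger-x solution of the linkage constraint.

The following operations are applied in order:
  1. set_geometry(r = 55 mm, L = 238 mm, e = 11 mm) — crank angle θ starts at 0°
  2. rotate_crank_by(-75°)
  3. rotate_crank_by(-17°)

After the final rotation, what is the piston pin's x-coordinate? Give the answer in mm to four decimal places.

226.7559

set_geometry: r = 55 mm, L = 238 mm, e = 11 mm; θ ← 0°
rotate_crank_by(-75°): θ ← 0° -75° = -75°
rotate_crank_by(-17°): θ ← -75° -17° = -92°
crank pin P = (r cos θ, r sin θ) = (-1.919472, -54.966495)
h = r sin θ − e = -54.966495 − 11 = -65.966495
x = r cos θ + √(L² − h²) = -1.919472 + √(56644.0 − 4351.5785) = -1.919472 + 228.675363 = 226.755890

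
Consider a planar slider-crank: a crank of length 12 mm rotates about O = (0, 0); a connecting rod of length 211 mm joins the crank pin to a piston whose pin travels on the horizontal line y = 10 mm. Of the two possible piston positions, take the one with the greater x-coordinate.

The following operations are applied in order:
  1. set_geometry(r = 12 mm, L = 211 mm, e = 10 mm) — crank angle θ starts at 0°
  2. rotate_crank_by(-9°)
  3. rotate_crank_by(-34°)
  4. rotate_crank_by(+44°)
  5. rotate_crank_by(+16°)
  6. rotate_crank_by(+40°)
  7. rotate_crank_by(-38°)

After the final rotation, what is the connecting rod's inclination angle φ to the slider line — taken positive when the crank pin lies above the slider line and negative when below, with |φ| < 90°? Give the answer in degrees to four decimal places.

set_geometry: r = 12 mm, L = 211 mm, e = 10 mm; θ ← 0°
rotate_crank_by(-9°): θ ← 0° -9° = -9°
rotate_crank_by(-34°): θ ← -9° -34° = -43°
rotate_crank_by(+44°): θ ← -43° +44° = 1°
rotate_crank_by(+16°): θ ← 1° +16° = 17°
rotate_crank_by(+40°): θ ← 17° +40° = 57°
rotate_crank_by(-38°): θ ← 57° -38° = 19°
crank pin P = (r cos θ, r sin θ) = (11.346223, 3.906818)
h = r sin θ − e = 3.906818 − 10 = -6.093182
sin φ = h / L = -6.093182 / 211 = -0.02887764
φ = arcsin(-0.02887764) = -1.654797°

-1.6548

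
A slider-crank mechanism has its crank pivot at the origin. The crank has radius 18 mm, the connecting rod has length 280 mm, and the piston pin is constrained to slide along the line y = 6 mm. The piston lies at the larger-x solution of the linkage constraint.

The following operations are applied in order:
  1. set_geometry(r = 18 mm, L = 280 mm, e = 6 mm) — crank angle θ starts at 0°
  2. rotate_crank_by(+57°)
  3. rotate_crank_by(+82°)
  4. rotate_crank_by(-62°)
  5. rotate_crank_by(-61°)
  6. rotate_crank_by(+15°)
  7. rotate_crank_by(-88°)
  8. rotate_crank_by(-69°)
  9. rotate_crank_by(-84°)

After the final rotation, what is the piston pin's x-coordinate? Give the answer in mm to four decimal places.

264.3955

set_geometry: r = 18 mm, L = 280 mm, e = 6 mm; θ ← 0°
rotate_crank_by(+57°): θ ← 0° +57° = 57°
rotate_crank_by(+82°): θ ← 57° +82° = 139°
rotate_crank_by(-62°): θ ← 139° -62° = 77°
rotate_crank_by(-61°): θ ← 77° -61° = 16°
rotate_crank_by(+15°): θ ← 16° +15° = 31°
rotate_crank_by(-88°): θ ← 31° -88° = -57°
rotate_crank_by(-69°): θ ← -57° -69° = -126°
rotate_crank_by(-84°): θ ← -126° -84° = -210°
crank pin P = (r cos θ, r sin θ) = (-15.588457, 9.000000)
h = r sin θ − e = 9.000000 − 6 = 3.000000
x = r cos θ + √(L² − h²) = -15.588457 + √(78400.0 − 9.0000) = -15.588457 + 279.983928 = 264.395471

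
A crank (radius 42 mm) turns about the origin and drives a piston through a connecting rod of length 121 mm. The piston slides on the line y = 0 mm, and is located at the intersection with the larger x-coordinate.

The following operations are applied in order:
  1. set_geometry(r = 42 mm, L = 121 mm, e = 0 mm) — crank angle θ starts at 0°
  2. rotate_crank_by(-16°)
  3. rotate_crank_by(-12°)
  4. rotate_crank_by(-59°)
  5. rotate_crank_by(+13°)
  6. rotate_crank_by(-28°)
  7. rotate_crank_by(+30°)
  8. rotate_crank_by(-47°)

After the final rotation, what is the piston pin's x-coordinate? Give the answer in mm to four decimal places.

set_geometry: r = 42 mm, L = 121 mm, e = 0 mm; θ ← 0°
rotate_crank_by(-16°): θ ← 0° -16° = -16°
rotate_crank_by(-12°): θ ← -16° -12° = -28°
rotate_crank_by(-59°): θ ← -28° -59° = -87°
rotate_crank_by(+13°): θ ← -87° +13° = -74°
rotate_crank_by(-28°): θ ← -74° -28° = -102°
rotate_crank_by(+30°): θ ← -102° +30° = -72°
rotate_crank_by(-47°): θ ← -72° -47° = -119°
crank pin P = (r cos θ, r sin θ) = (-20.362004, -36.734028)
h = r sin θ − e = -36.734028 − 0 = -36.734028
x = r cos θ + √(L² − h²) = -20.362004 + √(14641.0 − 1349.3888) = -20.362004 + 115.289250 = 94.927246

94.9272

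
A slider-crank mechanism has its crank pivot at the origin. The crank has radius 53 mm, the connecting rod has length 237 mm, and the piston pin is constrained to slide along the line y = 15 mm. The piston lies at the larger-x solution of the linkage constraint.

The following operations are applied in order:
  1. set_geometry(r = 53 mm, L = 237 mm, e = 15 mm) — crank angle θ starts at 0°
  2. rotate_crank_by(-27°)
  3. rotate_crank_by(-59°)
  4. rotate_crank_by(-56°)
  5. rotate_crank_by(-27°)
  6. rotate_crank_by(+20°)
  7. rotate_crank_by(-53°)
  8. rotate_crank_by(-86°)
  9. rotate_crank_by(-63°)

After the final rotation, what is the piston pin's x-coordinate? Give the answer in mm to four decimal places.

set_geometry: r = 53 mm, L = 237 mm, e = 15 mm; θ ← 0°
rotate_crank_by(-27°): θ ← 0° -27° = -27°
rotate_crank_by(-59°): θ ← -27° -59° = -86°
rotate_crank_by(-56°): θ ← -86° -56° = -142°
rotate_crank_by(-27°): θ ← -142° -27° = -169°
rotate_crank_by(+20°): θ ← -169° +20° = -149°
rotate_crank_by(-53°): θ ← -149° -53° = -202°
rotate_crank_by(-86°): θ ← -202° -86° = -288°
rotate_crank_by(-63°): θ ← -288° -63° = -351°
crank pin P = (r cos θ, r sin θ) = (52.347482, 8.291027)
h = r sin θ − e = 8.291027 − 15 = -6.708973
x = r cos θ + √(L² − h²) = 52.347482 + √(56169.0 − 45.0103) = 52.347482 + 236.905022 = 289.252505

289.2525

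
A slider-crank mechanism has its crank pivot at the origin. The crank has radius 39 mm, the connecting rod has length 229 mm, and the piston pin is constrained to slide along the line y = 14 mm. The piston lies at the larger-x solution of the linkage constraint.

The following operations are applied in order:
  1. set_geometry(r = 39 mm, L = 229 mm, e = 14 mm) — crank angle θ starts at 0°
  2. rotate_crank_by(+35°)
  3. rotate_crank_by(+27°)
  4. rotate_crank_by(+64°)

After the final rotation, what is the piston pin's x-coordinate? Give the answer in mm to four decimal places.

205.4028

set_geometry: r = 39 mm, L = 229 mm, e = 14 mm; θ ← 0°
rotate_crank_by(+35°): θ ← 0° +35° = 35°
rotate_crank_by(+27°): θ ← 35° +27° = 62°
rotate_crank_by(+64°): θ ← 62° +64° = 126°
crank pin P = (r cos θ, r sin θ) = (-22.923625, 31.551663)
h = r sin θ − e = 31.551663 − 14 = 17.551663
x = r cos θ + √(L² − h²) = -22.923625 + √(52441.0 − 308.0609) = -22.923625 + 228.326387 = 205.402762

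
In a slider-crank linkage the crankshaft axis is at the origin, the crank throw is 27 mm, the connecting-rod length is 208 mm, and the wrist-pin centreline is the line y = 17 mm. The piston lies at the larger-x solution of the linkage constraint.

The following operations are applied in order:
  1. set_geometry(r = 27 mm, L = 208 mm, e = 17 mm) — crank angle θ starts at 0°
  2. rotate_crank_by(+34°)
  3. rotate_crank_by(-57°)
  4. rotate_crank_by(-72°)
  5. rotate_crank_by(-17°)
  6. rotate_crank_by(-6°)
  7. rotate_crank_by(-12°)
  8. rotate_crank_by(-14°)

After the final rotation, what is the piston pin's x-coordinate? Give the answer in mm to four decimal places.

183.5429

set_geometry: r = 27 mm, L = 208 mm, e = 17 mm; θ ← 0°
rotate_crank_by(+34°): θ ← 0° +34° = 34°
rotate_crank_by(-57°): θ ← 34° -57° = -23°
rotate_crank_by(-72°): θ ← -23° -72° = -95°
rotate_crank_by(-17°): θ ← -95° -17° = -112°
rotate_crank_by(-6°): θ ← -112° -6° = -118°
rotate_crank_by(-12°): θ ← -118° -12° = -130°
rotate_crank_by(-14°): θ ← -130° -14° = -144°
crank pin P = (r cos θ, r sin θ) = (-21.843459, -15.870202)
h = r sin θ − e = -15.870202 − 17 = -32.870202
x = r cos θ + √(L² − h²) = -21.843459 + √(43264.0 − 1080.4502) = -21.843459 + 205.386343 = 183.542884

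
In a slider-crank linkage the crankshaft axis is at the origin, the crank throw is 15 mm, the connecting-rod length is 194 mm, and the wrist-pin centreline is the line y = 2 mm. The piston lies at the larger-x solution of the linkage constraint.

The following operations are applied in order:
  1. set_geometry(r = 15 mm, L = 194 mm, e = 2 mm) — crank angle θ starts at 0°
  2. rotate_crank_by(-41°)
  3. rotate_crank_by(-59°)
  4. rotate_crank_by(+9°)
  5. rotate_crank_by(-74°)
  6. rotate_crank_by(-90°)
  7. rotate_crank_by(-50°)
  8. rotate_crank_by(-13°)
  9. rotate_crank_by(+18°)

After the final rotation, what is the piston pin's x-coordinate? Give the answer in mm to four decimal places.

201.1884

set_geometry: r = 15 mm, L = 194 mm, e = 2 mm; θ ← 0°
rotate_crank_by(-41°): θ ← 0° -41° = -41°
rotate_crank_by(-59°): θ ← -41° -59° = -100°
rotate_crank_by(+9°): θ ← -100° +9° = -91°
rotate_crank_by(-74°): θ ← -91° -74° = -165°
rotate_crank_by(-90°): θ ← -165° -90° = -255°
rotate_crank_by(-50°): θ ← -255° -50° = -305°
rotate_crank_by(-13°): θ ← -305° -13° = -318°
rotate_crank_by(+18°): θ ← -318° +18° = -300°
crank pin P = (r cos θ, r sin θ) = (7.500000, 12.990381)
h = r sin θ − e = 12.990381 − 2 = 10.990381
x = r cos θ + √(L² − h²) = 7.500000 + √(37636.0 − 120.7885) = 7.500000 + 193.688439 = 201.188439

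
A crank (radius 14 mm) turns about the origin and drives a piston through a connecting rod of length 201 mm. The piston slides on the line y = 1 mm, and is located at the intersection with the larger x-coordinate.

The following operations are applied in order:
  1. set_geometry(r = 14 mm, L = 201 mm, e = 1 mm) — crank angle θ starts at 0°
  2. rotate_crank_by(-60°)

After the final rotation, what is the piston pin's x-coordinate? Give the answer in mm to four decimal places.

207.5711

set_geometry: r = 14 mm, L = 201 mm, e = 1 mm; θ ← 0°
rotate_crank_by(-60°): θ ← 0° -60° = -60°
crank pin P = (r cos θ, r sin θ) = (7.000000, -12.124356)
h = r sin θ − e = -12.124356 − 1 = -13.124356
x = r cos θ + √(L² − h²) = 7.000000 + √(40401.0 − 172.2487) = 7.000000 + 200.571063 = 207.571063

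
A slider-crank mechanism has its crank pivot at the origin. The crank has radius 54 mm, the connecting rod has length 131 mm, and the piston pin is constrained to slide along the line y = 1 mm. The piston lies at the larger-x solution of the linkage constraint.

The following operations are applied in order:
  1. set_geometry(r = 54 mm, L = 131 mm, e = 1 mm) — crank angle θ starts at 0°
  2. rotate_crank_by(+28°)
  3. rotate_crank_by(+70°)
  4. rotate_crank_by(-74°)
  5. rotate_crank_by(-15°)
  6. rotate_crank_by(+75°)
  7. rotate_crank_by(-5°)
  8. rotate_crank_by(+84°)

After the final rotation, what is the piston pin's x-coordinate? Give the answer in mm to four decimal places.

78.5222

set_geometry: r = 54 mm, L = 131 mm, e = 1 mm; θ ← 0°
rotate_crank_by(+28°): θ ← 0° +28° = 28°
rotate_crank_by(+70°): θ ← 28° +70° = 98°
rotate_crank_by(-74°): θ ← 98° -74° = 24°
rotate_crank_by(-15°): θ ← 24° -15° = 9°
rotate_crank_by(+75°): θ ← 9° +75° = 84°
rotate_crank_by(-5°): θ ← 84° -5° = 79°
rotate_crank_by(+84°): θ ← 79° +84° = 163°
crank pin P = (r cos θ, r sin θ) = (-51.640457, 15.788072)
h = r sin θ − e = 15.788072 − 1 = 14.788072
x = r cos θ + √(L² − h²) = -51.640457 + √(17161.0 − 218.6871) = -51.640457 + 130.162640 = 78.522183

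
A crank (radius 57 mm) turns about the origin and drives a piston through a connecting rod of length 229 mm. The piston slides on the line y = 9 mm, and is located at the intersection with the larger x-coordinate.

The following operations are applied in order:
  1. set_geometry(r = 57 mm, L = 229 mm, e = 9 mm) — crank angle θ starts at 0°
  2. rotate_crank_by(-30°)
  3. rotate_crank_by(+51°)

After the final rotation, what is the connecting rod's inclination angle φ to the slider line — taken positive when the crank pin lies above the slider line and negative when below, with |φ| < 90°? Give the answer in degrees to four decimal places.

2.8602

set_geometry: r = 57 mm, L = 229 mm, e = 9 mm; θ ← 0°
rotate_crank_by(-30°): θ ← 0° -30° = -30°
rotate_crank_by(+51°): θ ← -30° +51° = 21°
crank pin P = (r cos θ, r sin θ) = (53.214084, 20.426973)
h = r sin θ − e = 20.426973 − 9 = 11.426973
sin φ = h / L = 11.426973 / 229 = 0.04989945
φ = arcsin(0.04989945) = 2.860215°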